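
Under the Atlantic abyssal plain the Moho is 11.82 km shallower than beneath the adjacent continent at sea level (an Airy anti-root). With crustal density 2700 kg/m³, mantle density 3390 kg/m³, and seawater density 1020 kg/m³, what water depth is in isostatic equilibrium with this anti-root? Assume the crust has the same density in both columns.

4.85 km

Replacing a thickness d of crust by seawater at the top must be balanced by replacing crust with mantle at the base: d (ρ_c − ρ_w) = a (ρ_m − ρ_c).
d = a (ρ_m − ρ_c)/(ρ_c − ρ_w) = 11.82 km × 690/1680 = 4.85 km.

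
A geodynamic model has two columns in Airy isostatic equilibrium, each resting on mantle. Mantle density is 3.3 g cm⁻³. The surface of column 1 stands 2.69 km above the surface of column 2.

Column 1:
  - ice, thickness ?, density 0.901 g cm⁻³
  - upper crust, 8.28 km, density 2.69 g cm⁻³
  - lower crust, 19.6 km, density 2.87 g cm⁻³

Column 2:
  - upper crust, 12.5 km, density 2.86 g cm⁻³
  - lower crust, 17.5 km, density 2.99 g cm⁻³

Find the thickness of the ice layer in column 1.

Take the compensation level at the base of the deeper column (depth z_c below the surface of column 1) and equate Σ ρ_i t_i down to z_c; mantle fills any gap and the z_c terms cancel.
Column 1: x×0.901 + 8.28×2.69 + 19.6×2.87 + (z_c − 27.88 − x)×3.3
Column 2: 2.69×0 + 12.5×2.86 + 17.5×2.99 + (z_c − 2.69 − 30)×3.3
The z_c×3.3 term appears on both sides and cancels. Collect the known terms of each column as K = Σ(ρt)_known − 3.3 × (depth of known layers): K_1 = 78.5252 − 3.3×27.88 = −13.4788; K_2 = 88.075 − 3.3×(2.69 + 30) = −19.802.
Balance: K_1 − x×(3.3 − 0.901) = K_2, so x = (K_1 − K_2)/(3.3 − 0.901) = 6.3232/2.399 = 2.64 km.

2.64 km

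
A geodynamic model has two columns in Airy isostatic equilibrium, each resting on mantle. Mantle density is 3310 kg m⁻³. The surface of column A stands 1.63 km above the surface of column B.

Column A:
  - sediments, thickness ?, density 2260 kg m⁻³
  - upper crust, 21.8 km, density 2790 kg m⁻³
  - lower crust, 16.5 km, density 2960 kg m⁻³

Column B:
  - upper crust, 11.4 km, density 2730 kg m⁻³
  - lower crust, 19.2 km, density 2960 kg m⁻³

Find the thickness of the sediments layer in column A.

1.54 km

Take the compensation level at the base of the deeper column (depth z_c below the surface of column A) and equate Σ ρ_i t_i down to z_c; mantle fills any gap and the z_c terms cancel.
Column A: x×2260 + 21.8×2790 + 16.5×2960 + (z_c − 38.3 − x)×3310
Column B: 1.63×0 + 11.4×2730 + 19.2×2960 + (z_c − 1.63 − 30.6)×3310
The z_c×3310 term appears on both sides and cancels. Collect the known terms of each column as K = Σ(ρt)_known − 3310 × (depth of known layers): K_A = 109662 − 3310×38.3 = −17111; K_B = 87954 − 3310×(1.63 + 30.6) = −18727.3.
Balance: K_A − x×(3310 − 2260) = K_B, so x = (K_A − K_B)/(3310 − 2260) = 1616.3/1050 = 1.54 km.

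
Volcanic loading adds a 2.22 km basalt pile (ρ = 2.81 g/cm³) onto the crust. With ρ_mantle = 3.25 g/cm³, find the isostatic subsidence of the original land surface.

Subaerial loading: s = t ρ_load / ρ_m.
s = 2.22 km × 2.81/3.25 = 1.92 km.

1.92 km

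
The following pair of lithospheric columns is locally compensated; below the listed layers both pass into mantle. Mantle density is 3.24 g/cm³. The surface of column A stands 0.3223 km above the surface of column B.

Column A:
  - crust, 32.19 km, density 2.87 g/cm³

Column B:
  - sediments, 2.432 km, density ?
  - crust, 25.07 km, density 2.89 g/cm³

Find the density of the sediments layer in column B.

Take the compensation level at the base of the deeper column (depth z_c below the surface of column A) and equate Σ ρ_i t_i down to z_c; mantle fills any gap and the z_c terms cancel.
Column A: 32.19×2.87 + (z_c − 32.19)×3.24
Column B: 0.3223×0 + 2.432×ρ + 25.07×2.89 + (z_c − 0.3223 − 27.502)×3.24
The z_c×3.24 term appears on both sides and cancels. Collect the known terms of each column as K = Σ(ρt)_known − 3.24 × (depth of known layers): K_A = 92.3853 − 3.24×32.19 = −11.9103; K_B = 72.4523 − 3.24×(0.3223 + 27.502) = −17.698432.
Balance: K_A = K_B + 2.432×ρ, so ρ = (K_A − K_B)/2.432 = 5.78813/2.432 = 2.38 g/cm³.

2.38 g/cm³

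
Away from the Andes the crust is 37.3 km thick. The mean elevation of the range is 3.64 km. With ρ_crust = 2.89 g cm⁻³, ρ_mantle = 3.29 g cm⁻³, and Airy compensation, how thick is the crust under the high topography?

Root depth r = h ρ_c / (ρ_m − ρ_c) = 3.64 km × 2.89 / 0.4 = 26.3 km.
Total thickness = T + h + r = 37.3 km + 3.64 km + 26.3 km = 67.2 km.

67.2 km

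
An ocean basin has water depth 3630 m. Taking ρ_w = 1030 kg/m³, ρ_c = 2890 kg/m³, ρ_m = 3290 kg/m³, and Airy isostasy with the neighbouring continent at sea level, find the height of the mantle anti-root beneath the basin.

Equating mass per unit area of the two columns: replacing crust with seawater at the top is compensated by replacing crust with mantle at the base: d (ρ_c − ρ_w) = a (ρ_m − ρ_c).
a = d (ρ_c − ρ_w)/(ρ_m − ρ_c) = 3630 m × 1860/400 = 16900 m.

16900 m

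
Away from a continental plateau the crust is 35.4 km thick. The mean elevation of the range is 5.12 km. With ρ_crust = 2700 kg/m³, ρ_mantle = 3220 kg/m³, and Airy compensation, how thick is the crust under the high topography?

67.1 km

Root depth r = h ρ_c / (ρ_m − ρ_c) = 5.12 km × 2700 / 520 = 26.58 km.
Total thickness = T + h + r = 35.4 km + 5.12 km + 26.58 km = 67.1 km.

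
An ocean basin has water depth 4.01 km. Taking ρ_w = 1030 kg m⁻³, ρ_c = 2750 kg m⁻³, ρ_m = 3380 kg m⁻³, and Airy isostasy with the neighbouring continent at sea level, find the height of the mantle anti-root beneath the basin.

Equating mass per unit area of the two columns: replacing crust with seawater at the top is compensated by replacing crust with mantle at the base: d (ρ_c − ρ_w) = a (ρ_m − ρ_c).
a = d (ρ_c − ρ_w)/(ρ_m − ρ_c) = 4.01 km × 1720/630 = 10.9 km.

10.9 km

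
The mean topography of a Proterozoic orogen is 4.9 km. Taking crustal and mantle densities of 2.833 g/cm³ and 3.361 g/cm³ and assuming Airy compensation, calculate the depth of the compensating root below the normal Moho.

Equating mass per unit area of the two columns: the weight of the topography is balanced by the buoyancy of the root, ρ_c h = (ρ_m − ρ_c) r.
r = h · ρ_c / (ρ_m − ρ_c) = 4.9 km × 2.833 / (3.361 − 2.833) = 26.3 km.

26.3 km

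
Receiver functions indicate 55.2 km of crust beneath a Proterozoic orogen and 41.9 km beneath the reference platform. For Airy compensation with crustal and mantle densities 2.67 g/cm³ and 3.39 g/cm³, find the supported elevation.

2.82 km

Excess crust Δ = 55.2 km − 41.9 km = 13.3 km, split between elevation h and root r with h + r = Δ.
Airy balance ρ_c h = (ρ_m − ρ_c) r gives r = h ρ_c/(ρ_m − ρ_c), so h (1 + ρ_c/(ρ_m − ρ_c)) = Δ, i.e. h = Δ (ρ_m − ρ_c)/ρ_m.
h = 13.3 km × 0.72/3.39 = 2.82 km.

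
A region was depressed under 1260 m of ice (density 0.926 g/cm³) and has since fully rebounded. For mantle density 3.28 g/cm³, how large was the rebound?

Removing the load lets mantle flow back in; uplift u satisfies ρ_ice t = ρ_m u.
u = t ρ_ice/ρ_m = 1260 m × 0.926/3.28 = 356 m.

356 m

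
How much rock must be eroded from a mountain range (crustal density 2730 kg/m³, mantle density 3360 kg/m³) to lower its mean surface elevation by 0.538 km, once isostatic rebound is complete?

Net drop Δ = e − u = e − e ρ_c/ρ_m = e (ρ_m − ρ_c)/ρ_m.
e = Δ ρ_m/(ρ_m − ρ_c) = 0.538 km × 3360/630 = 2.87 km.

2.87 km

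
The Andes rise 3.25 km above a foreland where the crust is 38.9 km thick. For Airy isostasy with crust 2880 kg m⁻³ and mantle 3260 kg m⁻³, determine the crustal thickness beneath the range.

Root depth r = h ρ_c / (ρ_m − ρ_c) = 3.25 km × 2880 / 380 = 24.63 km.
Total thickness = T + h + r = 38.9 km + 3.25 km + 24.63 km = 66.8 km.

66.8 km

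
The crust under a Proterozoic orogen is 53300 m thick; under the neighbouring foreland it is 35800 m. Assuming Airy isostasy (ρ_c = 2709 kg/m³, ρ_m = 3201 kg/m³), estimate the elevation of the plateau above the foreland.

2690 m

Excess crust Δ = 53300 m − 35800 m = 17500 m, split between elevation h and root r with h + r = Δ.
Airy balance ρ_c h = (ρ_m − ρ_c) r gives r = h ρ_c/(ρ_m − ρ_c), so h (1 + ρ_c/(ρ_m − ρ_c)) = Δ, i.e. h = Δ (ρ_m − ρ_c)/ρ_m.
h = 17500 m × 492/3201 = 2690 m.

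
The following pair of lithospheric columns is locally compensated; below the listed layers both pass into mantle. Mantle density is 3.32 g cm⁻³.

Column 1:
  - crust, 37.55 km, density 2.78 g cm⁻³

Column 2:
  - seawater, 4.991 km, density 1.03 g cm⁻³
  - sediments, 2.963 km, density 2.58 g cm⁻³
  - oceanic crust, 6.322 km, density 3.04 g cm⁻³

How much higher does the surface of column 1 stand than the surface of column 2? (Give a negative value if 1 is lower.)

For any compensation level in the mantle, the mantle terms cancel and isostasy reduces to e = (Σt_1 − Σt_2) − (Σ(ρt)_1 − Σ(ρt)_2) / ρ_m.
Σt_1 = 37.55 km; Σt_2 = 14.276 km; Σ(ρt)_1 = 104.389; Σ(ρt)_2 = 32.00415 (in km·g cm⁻³).
e = (37.55 − 14.276) − (104.389 − 32.00415) / 3.32 = 1.47 km.

1.47 km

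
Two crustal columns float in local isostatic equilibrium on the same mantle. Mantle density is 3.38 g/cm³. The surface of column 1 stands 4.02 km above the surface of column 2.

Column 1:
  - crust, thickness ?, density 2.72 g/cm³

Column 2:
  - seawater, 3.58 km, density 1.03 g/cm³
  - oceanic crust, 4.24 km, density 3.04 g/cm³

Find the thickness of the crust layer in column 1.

Take the compensation level at the base of the deeper column (depth z_c below the surface of column 1) and equate Σ ρ_i t_i down to z_c; mantle fills any gap and the z_c terms cancel.
Column 1: x×2.72 + (z_c − 0 − x)×3.38
Column 2: 4.02×0 + 3.58×1.03 + 4.24×3.04 + (z_c − 4.02 − 7.82)×3.38
The z_c×3.38 term appears on both sides and cancels. Collect the known terms of each column as K = Σ(ρt)_known − 3.38 × (depth of known layers): K_1 = 0 − 3.38×0 = 0; K_2 = 16.577 − 3.38×(4.02 + 7.82) = −23.4422.
Balance: K_1 − x×(3.38 − 2.72) = K_2, so x = (K_1 − K_2)/(3.38 − 2.72) = 23.4422/0.66 = 35.5 km.

35.5 km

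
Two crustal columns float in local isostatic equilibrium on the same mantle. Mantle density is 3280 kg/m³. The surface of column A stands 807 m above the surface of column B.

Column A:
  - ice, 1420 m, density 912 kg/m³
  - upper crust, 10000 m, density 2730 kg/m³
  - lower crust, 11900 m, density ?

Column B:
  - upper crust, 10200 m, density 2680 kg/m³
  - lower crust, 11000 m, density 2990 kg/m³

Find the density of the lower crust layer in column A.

3020 kg/m³

Take the compensation level at the base of the deeper column (depth z_c below the surface of column A) and equate Σ ρ_i t_i down to z_c; mantle fills any gap and the z_c terms cancel.
Column A: 1420×912 + 10000×2730 + 11900×ρ + (z_c − 23320)×3280
Column B: 807×0 + 10200×2680 + 11000×2990 + (z_c − 807 − 21200)×3280
The z_c×3280 term appears on both sides and cancels. Collect the known terms of each column as K = Σ(ρt)_known − 3280 × (depth of known layers): K_A = 28595040 − 3280×23320 = −47894560; K_B = 60226000 − 3280×(807 + 21200) = −11956960.
Balance: K_A + 11900×ρ = K_B, so ρ = (K_B − K_A)/11900 = 35937600/11900 = 3020 kg/m³.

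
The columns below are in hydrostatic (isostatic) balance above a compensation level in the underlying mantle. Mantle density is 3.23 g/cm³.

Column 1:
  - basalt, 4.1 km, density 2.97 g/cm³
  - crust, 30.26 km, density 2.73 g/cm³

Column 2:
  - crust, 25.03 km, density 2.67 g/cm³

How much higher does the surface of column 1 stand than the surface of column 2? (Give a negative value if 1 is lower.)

0.675 km

For any compensation level in the mantle, the mantle terms cancel and isostasy reduces to e = (Σt_1 − Σt_2) − (Σ(ρt)_1 − Σ(ρt)_2) / ρ_m.
Σt_1 = 34.36 km; Σt_2 = 25.03 km; Σ(ρt)_1 = 94.7868; Σ(ρt)_2 = 66.8301 (in km·g/cm³).
e = (34.36 − 25.03) − (94.7868 − 66.8301) / 3.23 = 0.675 km.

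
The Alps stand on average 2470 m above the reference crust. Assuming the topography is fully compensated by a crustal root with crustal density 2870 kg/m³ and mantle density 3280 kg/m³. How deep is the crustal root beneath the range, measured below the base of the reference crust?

Equating mass per unit area of the two columns: the weight of the topography is balanced by the buoyancy of the root, ρ_c h = (ρ_m − ρ_c) r.
r = h · ρ_c / (ρ_m − ρ_c) = 2470 m × 2870 / (3280 − 2870) = 17300 m.

17300 m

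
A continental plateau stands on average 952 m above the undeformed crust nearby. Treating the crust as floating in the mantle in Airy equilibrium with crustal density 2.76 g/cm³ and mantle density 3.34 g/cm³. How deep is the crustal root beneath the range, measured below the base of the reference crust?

4530 m

Equating mass per unit area of the two columns: the weight of the topography is balanced by the buoyancy of the root, ρ_c h = (ρ_m − ρ_c) r.
r = h · ρ_c / (ρ_m − ρ_c) = 952 m × 2.76 / (3.34 − 2.76) = 4530 m.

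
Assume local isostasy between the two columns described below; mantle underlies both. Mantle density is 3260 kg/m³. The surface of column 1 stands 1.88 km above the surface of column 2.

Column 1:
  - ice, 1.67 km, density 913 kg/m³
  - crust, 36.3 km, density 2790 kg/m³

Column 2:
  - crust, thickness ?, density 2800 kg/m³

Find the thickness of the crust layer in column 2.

Take the compensation level at the base of the deeper column (depth z_c below the surface of column 1) and equate Σ ρ_i t_i down to z_c; mantle fills any gap and the z_c terms cancel.
Column 1: 1.67×913 + 36.3×2790 + (z_c − 37.97)×3260
Column 2: 1.88×0 + x×2800 + (z_c − 1.88 − 0 − x)×3260
The z_c×3260 term appears on both sides and cancels. Collect the known terms of each column as K = Σ(ρt)_known − 3260 × (depth of known layers): K_1 = 102801.71 − 3260×37.97 = −20980.49; K_2 = 0 − 3260×(1.88 + 0) = −6128.8.
Balance: K_1 = K_2 − x×(3260 − 2800), so x = (K_2 − K_1)/(3260 − 2800) = 14851.7/460 = 32.3 km.

32.3 km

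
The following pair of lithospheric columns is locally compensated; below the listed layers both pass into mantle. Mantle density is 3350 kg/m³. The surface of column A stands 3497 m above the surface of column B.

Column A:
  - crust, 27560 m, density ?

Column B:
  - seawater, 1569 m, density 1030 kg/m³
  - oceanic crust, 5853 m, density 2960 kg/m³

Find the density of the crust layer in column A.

Take the compensation level at the base of the deeper column (depth z_c below the surface of column A) and equate Σ ρ_i t_i down to z_c; mantle fills any gap and the z_c terms cancel.
Column A: 27560×ρ + (z_c − 27560)×3350
Column B: 3497×0 + 1569×1030 + 5853×2960 + (z_c − 3497 − 7422)×3350
The z_c×3350 term appears on both sides and cancels. Collect the known terms of each column as K = Σ(ρt)_known − 3350 × (depth of known layers): K_A = 0 − 3350×27560 = −92326000; K_B = 18940950 − 3350×(3497 + 7422) = −17637700.
Balance: K_A + 27560×ρ = K_B, so ρ = (K_B − K_A)/27560 = 74688300/27560 = 2710 kg/m³.

2710 kg/m³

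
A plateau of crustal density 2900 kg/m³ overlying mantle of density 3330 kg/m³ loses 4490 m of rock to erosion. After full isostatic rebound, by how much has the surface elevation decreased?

580 m

Rebound u = e ρ_c/ρ_m = 4490 m × 2900/3330 = 3910 m.
Net surface drop = e − u = 4490 m − 3910 m = e (ρ_m − ρ_c)/ρ_m = 580 m.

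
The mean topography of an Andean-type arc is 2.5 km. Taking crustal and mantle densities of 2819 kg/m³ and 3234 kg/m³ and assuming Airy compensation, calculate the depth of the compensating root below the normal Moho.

By Archimedes' principle applied to the lithosphere: the weight of the topography is balanced by the buoyancy of the root, ρ_c h = (ρ_m − ρ_c) r.
r = h · ρ_c / (ρ_m − ρ_c) = 2.5 km × 2819 / (3234 − 2819) = 17 km.

17 km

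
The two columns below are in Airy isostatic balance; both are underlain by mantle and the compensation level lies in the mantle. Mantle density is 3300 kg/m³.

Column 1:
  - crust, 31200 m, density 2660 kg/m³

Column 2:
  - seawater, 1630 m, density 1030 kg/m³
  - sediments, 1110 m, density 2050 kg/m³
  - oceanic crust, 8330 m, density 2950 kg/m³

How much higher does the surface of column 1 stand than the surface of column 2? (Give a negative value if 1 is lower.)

For any compensation level in the mantle, the mantle terms cancel and isostasy reduces to e = (Σt_1 − Σt_2) − (Σ(ρt)_1 − Σ(ρt)_2) / ρ_m.
Σt_1 = 31200 m; Σt_2 = 11070 m; Σ(ρt)_1 = 82992000; Σ(ρt)_2 = 28527900 (in m·kg/m³).
e = (31200 − 11070) − (82992000 − 28527900) / 3300 = 3630 m.

3630 m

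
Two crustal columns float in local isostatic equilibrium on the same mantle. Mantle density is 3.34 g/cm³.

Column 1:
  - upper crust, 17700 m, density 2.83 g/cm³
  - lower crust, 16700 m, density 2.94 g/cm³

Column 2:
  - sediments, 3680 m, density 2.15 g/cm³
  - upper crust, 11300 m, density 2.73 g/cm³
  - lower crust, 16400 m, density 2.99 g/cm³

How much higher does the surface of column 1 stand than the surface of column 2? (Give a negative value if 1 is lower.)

−391 m

For any compensation level in the mantle, the mantle terms cancel and isostasy reduces to e = (Σt_1 − Σt_2) − (Σ(ρt)_1 − Σ(ρt)_2) / ρ_m.
Σt_1 = 34400 m; Σt_2 = 31380 m; Σ(ρt)_1 = 99189; Σ(ρt)_2 = 87797 (in m·g/cm³).
e = (34400 − 31380) − (99189 − 87797) / 3.34 = −391 m.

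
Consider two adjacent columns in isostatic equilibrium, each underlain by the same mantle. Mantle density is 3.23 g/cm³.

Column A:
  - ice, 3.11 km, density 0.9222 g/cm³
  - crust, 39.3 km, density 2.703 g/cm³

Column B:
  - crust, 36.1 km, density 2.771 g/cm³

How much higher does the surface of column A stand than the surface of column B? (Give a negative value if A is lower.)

3.5 km

For any compensation level in the mantle, the mantle terms cancel and isostasy reduces to e = (Σt_A − Σt_B) − (Σ(ρt)_A − Σ(ρt)_B) / ρ_m.
Σt_A = 42.41 km; Σt_B = 36.1 km; Σ(ρt)_A = 109.095942; Σ(ρt)_B = 100.0331 (in km·g/cm³).
e = (42.41 − 36.1) − (109.095942 − 100.0331) / 3.23 = 3.5 km.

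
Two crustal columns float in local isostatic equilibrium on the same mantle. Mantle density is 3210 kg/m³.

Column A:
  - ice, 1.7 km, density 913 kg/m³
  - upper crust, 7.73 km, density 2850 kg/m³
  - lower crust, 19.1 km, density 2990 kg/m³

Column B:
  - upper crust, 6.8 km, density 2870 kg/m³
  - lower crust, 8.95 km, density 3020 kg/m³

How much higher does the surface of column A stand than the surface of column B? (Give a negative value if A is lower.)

2.14 km

For any compensation level in the mantle, the mantle terms cancel and isostasy reduces to e = (Σt_A − Σt_B) − (Σ(ρt)_A − Σ(ρt)_B) / ρ_m.
Σt_A = 28.53 km; Σt_B = 15.75 km; Σ(ρt)_A = 80691.6; Σ(ρt)_B = 46545 (in km·kg/m³).
e = (28.53 − 15.75) − (80691.6 − 46545) / 3210 = 2.14 km.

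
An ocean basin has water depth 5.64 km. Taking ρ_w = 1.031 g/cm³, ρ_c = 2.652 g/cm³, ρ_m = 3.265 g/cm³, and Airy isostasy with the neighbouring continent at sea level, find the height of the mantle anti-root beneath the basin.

14.9 km

By Archimedes' principle applied to the lithosphere: replacing crust with seawater at the top is compensated by replacing crust with mantle at the base: d (ρ_c − ρ_w) = a (ρ_m − ρ_c).
a = d (ρ_c − ρ_w)/(ρ_m − ρ_c) = 5.64 km × 1.621/0.613 = 14.9 km.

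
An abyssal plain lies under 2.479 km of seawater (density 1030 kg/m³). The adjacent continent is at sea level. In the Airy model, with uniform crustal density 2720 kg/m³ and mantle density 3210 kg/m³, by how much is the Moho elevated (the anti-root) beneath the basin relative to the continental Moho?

8.55 km

Balancing pressure at the compensation depth: replacing crust with seawater at the top is compensated by replacing crust with mantle at the base: d (ρ_c − ρ_w) = a (ρ_m − ρ_c).
a = d (ρ_c − ρ_w)/(ρ_m − ρ_c) = 2.479 km × 1690/490 = 8.55 km.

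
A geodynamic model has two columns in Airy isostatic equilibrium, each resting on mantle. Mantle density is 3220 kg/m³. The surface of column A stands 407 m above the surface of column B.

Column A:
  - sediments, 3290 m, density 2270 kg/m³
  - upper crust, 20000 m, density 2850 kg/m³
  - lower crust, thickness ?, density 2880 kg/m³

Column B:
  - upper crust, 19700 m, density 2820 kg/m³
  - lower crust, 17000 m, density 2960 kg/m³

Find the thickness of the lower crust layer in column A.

9070 m

Take the compensation level at the base of the deeper column (depth z_c below the surface of column A) and equate Σ ρ_i t_i down to z_c; mantle fills any gap and the z_c terms cancel.
Column A: 3290×2270 + 20000×2850 + x×2880 + (z_c − 23290 − x)×3220
Column B: 407×0 + 19700×2820 + 17000×2960 + (z_c − 407 − 36700)×3220
The z_c×3220 term appears on both sides and cancels. Collect the known terms of each column as K = Σ(ρt)_known − 3220 × (depth of known layers): K_A = 64468300 − 3220×23290 = −10525500; K_B = 105874000 − 3220×(407 + 36700) = −13610540.
Balance: K_A − x×(3220 − 2880) = K_B, so x = (K_A − K_B)/(3220 − 2880) = 3085040/340 = 9070 m.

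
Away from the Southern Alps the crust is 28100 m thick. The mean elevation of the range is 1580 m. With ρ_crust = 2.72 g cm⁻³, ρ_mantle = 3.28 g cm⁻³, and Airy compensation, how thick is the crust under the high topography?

Root depth r = h ρ_c / (ρ_m − ρ_c) = 1580 m × 2.72 / 0.56 = 7674 m.
Total thickness = T + h + r = 28100 m + 1580 m + 7674 m = 37400 m.

37400 m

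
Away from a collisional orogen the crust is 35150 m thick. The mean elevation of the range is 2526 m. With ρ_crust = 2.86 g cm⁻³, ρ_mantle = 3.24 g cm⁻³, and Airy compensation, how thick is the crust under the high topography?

56700 m

Root depth r = h ρ_c / (ρ_m − ρ_c) = 2526 m × 2.86 / 0.38 = 19010 m.
Total thickness = T + h + r = 35150 m + 2526 m + 19010 m = 56700 m.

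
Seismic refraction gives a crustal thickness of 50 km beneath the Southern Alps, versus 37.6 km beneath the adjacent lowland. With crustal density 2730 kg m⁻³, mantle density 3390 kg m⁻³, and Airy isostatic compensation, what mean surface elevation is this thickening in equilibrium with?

2.41 km

Excess crust Δ = 50 km − 37.6 km = 12.4 km, split between elevation h and root r with h + r = Δ.
Airy balance ρ_c h = (ρ_m − ρ_c) r gives r = h ρ_c/(ρ_m − ρ_c), so h (1 + ρ_c/(ρ_m − ρ_c)) = Δ, i.e. h = Δ (ρ_m − ρ_c)/ρ_m.
h = 12.4 km × 660/3390 = 2.41 km.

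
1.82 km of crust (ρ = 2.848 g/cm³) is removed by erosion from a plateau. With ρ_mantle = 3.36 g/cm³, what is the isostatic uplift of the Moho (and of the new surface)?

1.54 km

Unloading: uplift u = e ρ_c/ρ_m = 1.82 km × 2.848/3.36 = 1.54 km.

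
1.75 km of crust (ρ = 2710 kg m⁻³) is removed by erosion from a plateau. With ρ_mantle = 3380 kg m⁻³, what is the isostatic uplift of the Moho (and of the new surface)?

1.4 km

Unloading: uplift u = e ρ_c/ρ_m = 1.75 km × 2710/3380 = 1.4 km.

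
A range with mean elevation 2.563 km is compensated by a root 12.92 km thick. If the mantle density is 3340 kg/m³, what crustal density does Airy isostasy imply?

2790 kg/m³

ρ_c h = (ρ_m − ρ_c) r → ρ_c (h + r) = ρ_m r → ρ_c = ρ_m r / (h + r).
ρ_c = 3340 × 12.92 km / (2.563 km + 12.92 km) = 2790 kg/m³.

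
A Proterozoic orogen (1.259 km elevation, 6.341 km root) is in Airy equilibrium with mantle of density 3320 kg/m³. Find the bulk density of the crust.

ρ_c h = (ρ_m − ρ_c) r → ρ_c (h + r) = ρ_m r → ρ_c = ρ_m r / (h + r).
ρ_c = 3320 × 6.341 km / (1.259 km + 6.341 km) = 2770 kg/m³.

2770 kg/m³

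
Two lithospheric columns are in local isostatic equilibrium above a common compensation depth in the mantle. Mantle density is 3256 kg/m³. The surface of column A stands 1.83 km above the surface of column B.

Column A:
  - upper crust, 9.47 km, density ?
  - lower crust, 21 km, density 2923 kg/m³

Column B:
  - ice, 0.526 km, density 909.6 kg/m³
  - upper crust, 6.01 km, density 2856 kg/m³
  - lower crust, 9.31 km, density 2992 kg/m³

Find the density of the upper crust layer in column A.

2720 kg/m³

Take the compensation level at the base of the deeper column (depth z_c below the surface of column A) and equate Σ ρ_i t_i down to z_c; mantle fills any gap and the z_c terms cancel.
Column A: 9.47×ρ + 21×2923 + (z_c − 30.47)×3256
Column B: 1.83×0 + 0.526×909.6 + 6.01×2856 + 9.31×2992 + (z_c − 1.83 − 15.846)×3256
The z_c×3256 term appears on both sides and cancels. Collect the known terms of each column as K = Σ(ρt)_known − 3256 × (depth of known layers): K_A = 61383 − 3256×30.47 = −37827.32; K_B = 45498.5296 − 3256×(1.83 + 15.846) = −12054.5264.
Balance: K_A + 9.47×ρ = K_B, so ρ = (K_B − K_A)/9.47 = 25772.8/9.47 = 2720 kg/m³.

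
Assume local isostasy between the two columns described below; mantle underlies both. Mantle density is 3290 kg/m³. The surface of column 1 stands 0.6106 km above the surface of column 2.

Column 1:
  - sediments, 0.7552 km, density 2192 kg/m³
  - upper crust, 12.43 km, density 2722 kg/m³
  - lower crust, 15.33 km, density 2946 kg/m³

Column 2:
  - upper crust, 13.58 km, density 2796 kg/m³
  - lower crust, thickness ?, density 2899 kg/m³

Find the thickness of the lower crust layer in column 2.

11.4 km

Take the compensation level at the base of the deeper column (depth z_c below the surface of column 1) and equate Σ ρ_i t_i down to z_c; mantle fills any gap and the z_c terms cancel.
Column 1: 0.7552×2192 + 12.43×2722 + 15.33×2946 + (z_c − 28.5152)×3290
Column 2: 0.6106×0 + 13.58×2796 + x×2899 + (z_c − 0.6106 − 13.58 − x)×3290
The z_c×3290 term appears on both sides and cancels. Collect the known terms of each column as K = Σ(ρt)_known − 3290 × (depth of known layers): K_1 = 80652.0384 − 3290×28.5152 = −13162.9696; K_2 = 37969.68 − 3290×(0.6106 + 13.58) = −8717.394.
Balance: K_1 = K_2 − x×(3290 − 2899), so x = (K_2 − K_1)/(3290 − 2899) = 4445.58/391 = 11.4 km.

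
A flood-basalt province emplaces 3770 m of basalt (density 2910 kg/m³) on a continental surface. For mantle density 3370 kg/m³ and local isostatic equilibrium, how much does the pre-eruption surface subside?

Subaerial loading: s = t ρ_load / ρ_m.
s = 3770 m × 2910/3370 = 3260 m.

3260 m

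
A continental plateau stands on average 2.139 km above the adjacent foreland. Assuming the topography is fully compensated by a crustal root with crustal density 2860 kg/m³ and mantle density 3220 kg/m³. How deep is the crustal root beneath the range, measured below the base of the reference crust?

By Archimedes' principle applied to the lithosphere: the weight of the topography is balanced by the buoyancy of the root, ρ_c h = (ρ_m − ρ_c) r.
r = h · ρ_c / (ρ_m − ρ_c) = 2.139 km × 2860 / (3220 − 2860) = 17 km.

17 km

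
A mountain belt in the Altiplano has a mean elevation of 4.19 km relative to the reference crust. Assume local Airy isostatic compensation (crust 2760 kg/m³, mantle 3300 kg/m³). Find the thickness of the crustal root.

21.4 km

Equating mass per unit area of the two columns: the weight of the topography is balanced by the buoyancy of the root, ρ_c h = (ρ_m − ρ_c) r.
r = h · ρ_c / (ρ_m − ρ_c) = 4.19 km × 2760 / (3300 − 2760) = 21.4 km.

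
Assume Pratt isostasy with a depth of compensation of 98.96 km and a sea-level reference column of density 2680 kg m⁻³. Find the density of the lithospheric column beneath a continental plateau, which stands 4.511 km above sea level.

Pratt balance: ρ_ref D = ρ (D + h).
ρ = ρ_ref D/(D + h) = 2680 × 98.96 km/(98.96 km + 4.511 km) = 2560 kg m⁻³.

2560 kg m⁻³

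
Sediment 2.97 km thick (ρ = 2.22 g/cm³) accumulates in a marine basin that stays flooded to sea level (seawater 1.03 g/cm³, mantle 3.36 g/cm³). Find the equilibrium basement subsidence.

Submarine loading: the sediment displaces seawater, and the subsidence is in turn flooded, so s (ρ_m − ρ_w) = t (ρ_sed − ρ_w).
s = 2.97 km × (2.22 − 1.03) / (3.36 − 1.03) = 1.52 km.

1.52 km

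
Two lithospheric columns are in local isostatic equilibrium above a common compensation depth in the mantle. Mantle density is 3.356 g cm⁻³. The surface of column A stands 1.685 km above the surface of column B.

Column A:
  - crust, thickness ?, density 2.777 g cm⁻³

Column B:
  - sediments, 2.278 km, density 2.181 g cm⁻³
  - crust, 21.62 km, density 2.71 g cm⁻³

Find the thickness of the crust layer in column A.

Take the compensation level at the base of the deeper column (depth z_c below the surface of column A) and equate Σ ρ_i t_i down to z_c; mantle fills any gap and the z_c terms cancel.
Column A: x×2.777 + (z_c − 0 − x)×3.356
Column B: 1.685×0 + 2.278×2.181 + 21.62×2.71 + (z_c − 1.685 − 23.898)×3.356
The z_c×3.356 term appears on both sides and cancels. Collect the known terms of each column as K = Σ(ρt)_known − 3.356 × (depth of known layers): K_A = 0 − 3.356×0 = 0; K_B = 63.558518 − 3.356×(1.685 + 23.898) = −22.29803.
Balance: K_A − x×(3.356 − 2.777) = K_B, so x = (K_A − K_B)/(3.356 − 2.777) = 22.298/0.579 = 38.5 km.

38.5 km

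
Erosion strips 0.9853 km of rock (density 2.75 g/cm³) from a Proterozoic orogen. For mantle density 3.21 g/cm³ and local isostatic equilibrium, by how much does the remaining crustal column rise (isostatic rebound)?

Unloading: uplift u = e ρ_c/ρ_m = 0.9853 km × 2.75/3.21 = 0.844 km.

0.844 km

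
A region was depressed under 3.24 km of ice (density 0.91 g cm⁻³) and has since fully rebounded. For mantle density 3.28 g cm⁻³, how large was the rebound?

Removing the load lets mantle flow back in; uplift u satisfies ρ_ice t = ρ_m u.
u = t ρ_ice/ρ_m = 3.24 km × 0.91/3.28 = 0.899 km.

0.899 km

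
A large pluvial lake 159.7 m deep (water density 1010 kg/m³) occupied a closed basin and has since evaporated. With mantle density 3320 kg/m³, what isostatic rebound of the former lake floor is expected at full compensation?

48.6 m

u = d ρ_w/ρ_m = 159.7 m × 1010/3320 = 48.6 m.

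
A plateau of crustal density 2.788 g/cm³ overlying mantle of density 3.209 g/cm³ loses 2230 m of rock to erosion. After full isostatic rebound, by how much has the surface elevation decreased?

293 m

Rebound u = e ρ_c/ρ_m = 2230 m × 2.788/3.209 = 1937 m.
Net surface drop = e − u = 2230 m − 1937 m = e (ρ_m − ρ_c)/ρ_m = 293 m.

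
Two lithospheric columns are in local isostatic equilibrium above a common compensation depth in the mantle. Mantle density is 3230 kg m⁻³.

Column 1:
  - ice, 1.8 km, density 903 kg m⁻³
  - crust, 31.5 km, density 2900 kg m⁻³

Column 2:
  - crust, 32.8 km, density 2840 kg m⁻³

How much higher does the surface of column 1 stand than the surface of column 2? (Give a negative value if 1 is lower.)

0.555 km

For any compensation level in the mantle, the mantle terms cancel and isostasy reduces to e = (Σt_1 − Σt_2) − (Σ(ρt)_1 − Σ(ρt)_2) / ρ_m.
Σt_1 = 33.3 km; Σt_2 = 32.8 km; Σ(ρt)_1 = 92975.4; Σ(ρt)_2 = 93152 (in km·kg m⁻³).
e = (33.3 − 32.8) − (92975.4 − 93152) / 3230 = 0.555 km.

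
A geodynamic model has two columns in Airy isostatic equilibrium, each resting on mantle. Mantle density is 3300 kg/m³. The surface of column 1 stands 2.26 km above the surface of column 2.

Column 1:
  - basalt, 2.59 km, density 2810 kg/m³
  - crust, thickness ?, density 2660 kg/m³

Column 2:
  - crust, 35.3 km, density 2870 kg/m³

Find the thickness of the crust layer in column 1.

33.4 km

Take the compensation level at the base of the deeper column (depth z_c below the surface of column 1) and equate Σ ρ_i t_i down to z_c; mantle fills any gap and the z_c terms cancel.
Column 1: 2.59×2810 + x×2660 + (z_c − 2.59 − x)×3300
Column 2: 2.26×0 + 35.3×2870 + (z_c − 2.26 − 35.3)×3300
The z_c×3300 term appears on both sides and cancels. Collect the known terms of each column as K = Σ(ρt)_known − 3300 × (depth of known layers): K_1 = 7277.9 − 3300×2.59 = −1269.1; K_2 = 101311 − 3300×(2.26 + 35.3) = −22637.
Balance: K_1 − x×(3300 − 2660) = K_2, so x = (K_1 − K_2)/(3300 − 2660) = 21367.9/640 = 33.4 km.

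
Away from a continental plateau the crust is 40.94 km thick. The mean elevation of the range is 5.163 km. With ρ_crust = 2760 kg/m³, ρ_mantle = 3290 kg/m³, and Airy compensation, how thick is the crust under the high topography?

Root depth r = h ρ_c / (ρ_m − ρ_c) = 5.163 km × 2760 / 530 = 26.89 km.
Total thickness = T + h + r = 40.94 km + 5.163 km + 26.89 km = 73 km.

73 km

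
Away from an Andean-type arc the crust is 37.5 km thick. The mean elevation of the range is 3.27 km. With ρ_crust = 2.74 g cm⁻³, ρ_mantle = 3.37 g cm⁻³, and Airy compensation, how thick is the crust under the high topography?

Root depth r = h ρ_c / (ρ_m − ρ_c) = 3.27 km × 2.74 / 0.63 = 14.22 km.
Total thickness = T + h + r = 37.5 km + 3.27 km + 14.22 km = 55 km.

55 km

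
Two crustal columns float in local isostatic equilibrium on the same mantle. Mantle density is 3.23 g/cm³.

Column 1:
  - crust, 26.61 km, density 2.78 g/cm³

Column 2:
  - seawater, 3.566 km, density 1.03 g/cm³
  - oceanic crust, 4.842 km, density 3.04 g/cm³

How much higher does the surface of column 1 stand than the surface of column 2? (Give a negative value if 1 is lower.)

0.994 km

For any compensation level in the mantle, the mantle terms cancel and isostasy reduces to e = (Σt_1 − Σt_2) − (Σ(ρt)_1 − Σ(ρt)_2) / ρ_m.
Σt_1 = 26.61 km; Σt_2 = 8.408 km; Σ(ρt)_1 = 73.9758; Σ(ρt)_2 = 18.39266 (in km·g/cm³).
e = (26.61 − 8.408) − (73.9758 − 18.39266) / 3.23 = 0.994 km.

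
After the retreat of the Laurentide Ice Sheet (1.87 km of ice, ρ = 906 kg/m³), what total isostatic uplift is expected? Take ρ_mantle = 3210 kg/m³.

0.528 km

Removing the load lets mantle flow back in; uplift u satisfies ρ_ice t = ρ_m u.
u = t ρ_ice/ρ_m = 1.87 km × 906/3210 = 0.528 km.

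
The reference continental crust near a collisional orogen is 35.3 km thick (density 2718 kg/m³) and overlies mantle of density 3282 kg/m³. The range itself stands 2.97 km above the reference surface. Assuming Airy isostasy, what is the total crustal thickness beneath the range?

52.6 km

Root depth r = h ρ_c / (ρ_m − ρ_c) = 2.97 km × 2718 / 564 = 14.31 km.
Total thickness = T + h + r = 35.3 km + 2.97 km + 14.31 km = 52.6 km.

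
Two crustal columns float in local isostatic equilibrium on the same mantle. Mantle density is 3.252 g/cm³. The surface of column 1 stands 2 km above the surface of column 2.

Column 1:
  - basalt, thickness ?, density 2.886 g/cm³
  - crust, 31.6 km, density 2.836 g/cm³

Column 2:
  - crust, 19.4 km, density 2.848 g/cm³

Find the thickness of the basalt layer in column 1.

3.27 km

Take the compensation level at the base of the deeper column (depth z_c below the surface of column 1) and equate Σ ρ_i t_i down to z_c; mantle fills any gap and the z_c terms cancel.
Column 1: x×2.886 + 31.6×2.836 + (z_c − 31.6 − x)×3.252
Column 2: 2×0 + 19.4×2.848 + (z_c − 2 − 19.4)×3.252
The z_c×3.252 term appears on both sides and cancels. Collect the known terms of each column as K = Σ(ρt)_known − 3.252 × (depth of known layers): K_1 = 89.6176 − 3.252×31.6 = −13.1456; K_2 = 55.2512 − 3.252×(2 + 19.4) = −14.3416.
Balance: K_1 − x×(3.252 − 2.886) = K_2, so x = (K_1 − K_2)/(3.252 − 2.886) = 1.196/0.366 = 3.27 km.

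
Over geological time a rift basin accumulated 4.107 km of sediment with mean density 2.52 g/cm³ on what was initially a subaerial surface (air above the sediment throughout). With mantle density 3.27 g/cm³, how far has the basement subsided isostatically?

3.17 km

Subaerial load: s = t ρ_sed / ρ_m = 4.107 km × 2.52/3.27 = 3.17 km.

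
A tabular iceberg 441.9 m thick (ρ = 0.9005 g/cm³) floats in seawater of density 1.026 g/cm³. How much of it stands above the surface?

54.1 m

Floating equilibrium: submerged depth d = t ρ_obj/ρ_fluid = 441.9 m × 0.9005/1.026 = 387.8 m.
Freeboard = t − d = 441.9 m − 387.8 m = 54.1 m.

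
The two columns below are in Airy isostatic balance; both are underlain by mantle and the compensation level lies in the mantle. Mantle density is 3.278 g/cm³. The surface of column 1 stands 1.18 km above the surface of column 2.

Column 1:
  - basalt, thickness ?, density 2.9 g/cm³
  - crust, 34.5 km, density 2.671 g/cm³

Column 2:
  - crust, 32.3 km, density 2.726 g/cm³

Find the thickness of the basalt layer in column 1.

2 km

Take the compensation level at the base of the deeper column (depth z_c below the surface of column 1) and equate Σ ρ_i t_i down to z_c; mantle fills any gap and the z_c terms cancel.
Column 1: x×2.9 + 34.5×2.671 + (z_c − 34.5 − x)×3.278
Column 2: 1.18×0 + 32.3×2.726 + (z_c − 1.18 − 32.3)×3.278
The z_c×3.278 term appears on both sides and cancels. Collect the known terms of each column as K = Σ(ρt)_known − 3.278 × (depth of known layers): K_1 = 92.1495 − 3.278×34.5 = −20.9415; K_2 = 88.0498 − 3.278×(1.18 + 32.3) = −21.69764.
Balance: K_1 − x×(3.278 − 2.9) = K_2, so x = (K_1 − K_2)/(3.278 − 2.9) = 0.75614/0.378 = 2 km.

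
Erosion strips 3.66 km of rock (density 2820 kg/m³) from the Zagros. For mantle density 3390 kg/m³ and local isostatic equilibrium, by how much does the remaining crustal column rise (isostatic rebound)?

Unloading: uplift u = e ρ_c/ρ_m = 3.66 km × 2820/3390 = 3.04 km.

3.04 km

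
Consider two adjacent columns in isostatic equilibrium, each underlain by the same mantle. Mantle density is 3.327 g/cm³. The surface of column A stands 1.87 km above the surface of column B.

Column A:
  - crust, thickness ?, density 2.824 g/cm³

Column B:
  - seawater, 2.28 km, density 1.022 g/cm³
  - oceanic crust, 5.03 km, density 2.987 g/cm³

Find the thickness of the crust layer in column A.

Take the compensation level at the base of the deeper column (depth z_c below the surface of column A) and equate Σ ρ_i t_i down to z_c; mantle fills any gap and the z_c terms cancel.
Column A: x×2.824 + (z_c − 0 − x)×3.327
Column B: 1.87×0 + 2.28×1.022 + 5.03×2.987 + (z_c − 1.87 − 7.31)×3.327
The z_c×3.327 term appears on both sides and cancels. Collect the known terms of each column as K = Σ(ρt)_known − 3.327 × (depth of known layers): K_A = 0 − 3.327×0 = 0; K_B = 17.35477 − 3.327×(1.87 + 7.31) = −13.18709.
Balance: K_A − x×(3.327 − 2.824) = K_B, so x = (K_A − K_B)/(3.327 − 2.824) = 13.1871/0.503 = 26.2 km.

26.2 km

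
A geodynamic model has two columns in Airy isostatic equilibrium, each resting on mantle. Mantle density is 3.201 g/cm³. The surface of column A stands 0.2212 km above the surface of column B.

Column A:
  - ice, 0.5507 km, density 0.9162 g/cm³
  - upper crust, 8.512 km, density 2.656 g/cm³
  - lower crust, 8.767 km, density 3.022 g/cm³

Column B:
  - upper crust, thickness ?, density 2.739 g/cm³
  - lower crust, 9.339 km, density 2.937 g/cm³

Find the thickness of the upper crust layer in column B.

9.29 km

Take the compensation level at the base of the deeper column (depth z_c below the surface of column A) and equate Σ ρ_i t_i down to z_c; mantle fills any gap and the z_c terms cancel.
Column A: 0.5507×0.9162 + 8.512×2.656 + 8.767×3.022 + (z_c − 17.8297)×3.201
Column B: 0.2212×0 + x×2.739 + 9.339×2.937 + (z_c − 0.2212 − 9.339 − x)×3.201
The z_c×3.201 term appears on both sides and cancels. Collect the known terms of each column as K = Σ(ρt)_known − 3.201 × (depth of known layers): K_A = 49.6062973 − 3.201×17.8297 = −7.46657236; K_B = 27.428643 − 3.201×(0.2212 + 9.339) = −3.1735572.
Balance: K_A = K_B − x×(3.201 − 2.739), so x = (K_B − K_A)/(3.201 − 2.739) = 4.29302/0.462 = 9.29 km.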